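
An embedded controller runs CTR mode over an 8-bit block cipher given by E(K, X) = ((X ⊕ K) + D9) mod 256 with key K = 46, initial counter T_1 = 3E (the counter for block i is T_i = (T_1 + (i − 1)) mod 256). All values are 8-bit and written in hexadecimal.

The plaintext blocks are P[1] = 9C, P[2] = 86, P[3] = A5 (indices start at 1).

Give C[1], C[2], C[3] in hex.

CTR encryption: S_i = E(K, T_i) where T_i is the counter for block i; C_i = P_i ⊕ S_i.
C[1]: T = 3E, S = E(K, T) = 51; 9C ⊕ 51 = CD.
C[2]: T = 3F, S = E(K, T) = 52; 86 ⊕ 52 = D4.
C[3]: T = 40, S = E(K, T) = DF; A5 ⊕ DF = 7A.

C[1] = CD, C[2] = D4, C[3] = 7A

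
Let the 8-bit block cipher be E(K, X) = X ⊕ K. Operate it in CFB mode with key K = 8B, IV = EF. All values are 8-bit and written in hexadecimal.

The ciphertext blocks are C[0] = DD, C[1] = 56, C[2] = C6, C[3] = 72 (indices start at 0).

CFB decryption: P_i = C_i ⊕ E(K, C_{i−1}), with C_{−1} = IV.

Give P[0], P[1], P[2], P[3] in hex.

P[0] = B9, P[1] = 00, P[2] = 1B, P[3] = 3F

P[0]: E(K, EF) = 64; DD ⊕ 64 = B9.
P[1]: E(K, DD) = 56; 56 ⊕ 56 = 00.
P[2]: E(K, 56) = DD; C6 ⊕ DD = 1B.
P[3]: E(K, C6) = 4D; 72 ⊕ 4D = 3F.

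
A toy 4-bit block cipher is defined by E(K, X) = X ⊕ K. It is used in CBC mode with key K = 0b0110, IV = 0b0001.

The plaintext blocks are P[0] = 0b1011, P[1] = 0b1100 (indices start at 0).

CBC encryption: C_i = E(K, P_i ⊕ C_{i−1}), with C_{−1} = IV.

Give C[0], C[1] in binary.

C[0] = 0b1100, C[1] = 0b0110

C[0]: P[0] ⊕ 0b0001 = 0b1010; E(K, 0b1010) = 0b1100.
C[1]: P[1] ⊕ 0b1100 = 0b0000; E(K, 0b0000) = 0b0110.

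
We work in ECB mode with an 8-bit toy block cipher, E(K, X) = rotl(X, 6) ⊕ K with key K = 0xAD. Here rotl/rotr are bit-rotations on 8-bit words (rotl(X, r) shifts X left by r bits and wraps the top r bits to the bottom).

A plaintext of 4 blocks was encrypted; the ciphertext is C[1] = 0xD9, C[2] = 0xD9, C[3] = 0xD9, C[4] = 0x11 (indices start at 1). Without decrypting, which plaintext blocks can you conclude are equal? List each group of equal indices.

ECB encrypts each block independently with the same key, so equal ciphertext blocks imply equal plaintext blocks.
C[1] = C[2] = C[3] = 0xD9, so P[1] = P[2] = P[3].

P[1] = P[2] = P[3]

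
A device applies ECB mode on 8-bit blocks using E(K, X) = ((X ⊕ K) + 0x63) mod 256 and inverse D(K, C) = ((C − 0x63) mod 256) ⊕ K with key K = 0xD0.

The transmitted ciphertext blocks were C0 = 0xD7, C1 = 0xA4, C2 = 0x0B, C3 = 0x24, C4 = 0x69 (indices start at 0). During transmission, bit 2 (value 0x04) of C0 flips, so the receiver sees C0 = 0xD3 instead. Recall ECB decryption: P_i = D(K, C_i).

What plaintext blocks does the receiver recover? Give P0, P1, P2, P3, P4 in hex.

Only C0 changed, to 0xD3. In ECB, a change in C_i affects only P_i. Decrypting the received ciphertext:
P0: D(K, 0xD3) = 0xA0.
P1: D(K, 0xA4) = 0x91.
P2: D(K, 0x0B) = 0x78.
P3: D(K, 0x24) = 0x11.
P4: D(K, 0x69) = 0xD6.
Blocks that differ from the original plaintext: P0.

P0 = 0xA0, P1 = 0x91, P2 = 0x78, P3 = 0x11, P4 = 0xD6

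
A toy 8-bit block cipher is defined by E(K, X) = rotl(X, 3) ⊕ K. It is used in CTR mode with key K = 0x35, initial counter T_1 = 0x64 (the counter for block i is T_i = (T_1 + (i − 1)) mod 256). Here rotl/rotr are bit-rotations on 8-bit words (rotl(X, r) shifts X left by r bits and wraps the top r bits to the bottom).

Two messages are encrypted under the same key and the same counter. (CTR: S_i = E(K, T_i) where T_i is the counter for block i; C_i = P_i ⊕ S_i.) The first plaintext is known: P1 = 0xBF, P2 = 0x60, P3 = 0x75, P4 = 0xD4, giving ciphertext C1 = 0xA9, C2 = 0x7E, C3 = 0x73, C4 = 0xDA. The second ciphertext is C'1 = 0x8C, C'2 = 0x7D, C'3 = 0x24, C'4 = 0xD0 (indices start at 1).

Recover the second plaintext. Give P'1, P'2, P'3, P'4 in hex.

In CTR with a reused counter, both messages share the same keystream S_i, so C_i ⊕ C'_i = P_i ⊕ P'_i and thus P'_i = P_i ⊕ C_i ⊕ C'_i.
P'1: 0xBF ⊕ 0xA9 ⊕ 0x8C = 0x9A.
P'2: 0x60 ⊕ 0x7E ⊕ 0x7D = 0x63.
P'3: 0x75 ⊕ 0x73 ⊕ 0x24 = 0x22.
P'4: 0xD4 ⊕ 0xDA ⊕ 0xD0 = 0xDE.

P'1 = 0x9A, P'2 = 0x63, P'3 = 0x22, P'4 = 0xDE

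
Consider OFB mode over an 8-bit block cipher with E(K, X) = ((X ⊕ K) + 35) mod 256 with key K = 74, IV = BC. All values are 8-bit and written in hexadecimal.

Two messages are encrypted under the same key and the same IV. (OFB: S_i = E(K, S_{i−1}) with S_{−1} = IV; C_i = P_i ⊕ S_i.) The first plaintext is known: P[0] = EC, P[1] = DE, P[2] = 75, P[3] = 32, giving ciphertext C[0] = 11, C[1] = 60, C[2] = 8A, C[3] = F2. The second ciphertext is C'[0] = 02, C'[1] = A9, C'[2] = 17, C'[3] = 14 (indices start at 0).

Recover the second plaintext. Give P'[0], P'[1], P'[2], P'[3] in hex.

In OFB with a reused IV, both messages share the same keystream S_i, so C_i ⊕ C'_i = P_i ⊕ P'_i and thus P'_i = P_i ⊕ C_i ⊕ C'_i.
P'[0]: EC ⊕ 11 ⊕ 02 = FF.
P'[1]: DE ⊕ 60 ⊕ A9 = 17.
P'[2]: 75 ⊕ 8A ⊕ 17 = E8.
P'[3]: 32 ⊕ F2 ⊕ 14 = D4.

P'[0] = FF, P'[1] = 17, P'[2] = E8, P'[3] = D4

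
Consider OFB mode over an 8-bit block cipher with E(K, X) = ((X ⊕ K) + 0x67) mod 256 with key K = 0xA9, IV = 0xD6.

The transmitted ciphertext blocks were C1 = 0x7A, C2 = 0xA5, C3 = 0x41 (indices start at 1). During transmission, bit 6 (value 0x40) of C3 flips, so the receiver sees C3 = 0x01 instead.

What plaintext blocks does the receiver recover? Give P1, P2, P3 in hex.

P1 = 0x9C, P2 = 0x13, P3 = 0x87

OFB decryption: S_i = E(K, S_{i−1}) with S_{0} = IV; P_i = C_i ⊕ S_i.
Only C3 changed, to 0x01. In OFB, a change in C_i flips the same bit in P_i only; the keystream is unaffected. Decrypting the received ciphertext:
P1: S = E(K, 0xD6) = 0xE6; 0x7A ⊕ 0xE6 = 0x9C.
P2: S = E(K, 0xE6) = 0xB6; 0xA5 ⊕ 0xB6 = 0x13.
P3: S = E(K, 0xB6) = 0x86; 0x01 ⊕ 0x86 = 0x87.
Blocks that differ from the original plaintext: P3.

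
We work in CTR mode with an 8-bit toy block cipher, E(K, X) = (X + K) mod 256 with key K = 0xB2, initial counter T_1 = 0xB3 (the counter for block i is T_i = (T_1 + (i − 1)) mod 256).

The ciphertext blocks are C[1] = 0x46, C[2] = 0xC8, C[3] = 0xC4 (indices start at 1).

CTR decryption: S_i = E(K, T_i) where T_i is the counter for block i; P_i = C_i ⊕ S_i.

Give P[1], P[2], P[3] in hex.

P[1]: T = 0xB3, S = E(K, T) = 0x65; 0x46 ⊕ 0x65 = 0x23.
P[2]: T = 0xB4, S = E(K, T) = 0x66; 0xC8 ⊕ 0x66 = 0xAE.
P[3]: T = 0xB5, S = E(K, T) = 0x67; 0xC4 ⊕ 0x67 = 0xA3.

P[1] = 0x23, P[2] = 0xAE, P[3] = 0xA3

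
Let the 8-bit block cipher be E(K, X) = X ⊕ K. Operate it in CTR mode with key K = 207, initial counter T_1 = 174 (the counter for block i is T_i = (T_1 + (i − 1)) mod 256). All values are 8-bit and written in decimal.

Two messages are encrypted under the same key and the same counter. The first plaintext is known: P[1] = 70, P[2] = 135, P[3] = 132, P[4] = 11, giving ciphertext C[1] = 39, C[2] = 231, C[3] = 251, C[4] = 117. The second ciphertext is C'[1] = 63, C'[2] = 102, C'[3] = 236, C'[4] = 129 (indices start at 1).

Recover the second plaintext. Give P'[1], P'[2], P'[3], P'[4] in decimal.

In CTR with a reused counter, both messages share the same keystream S_i, so C_i ⊕ C'_i = P_i ⊕ P'_i and thus P'_i = P_i ⊕ C_i ⊕ C'_i.
P'[1]: 70 ⊕ 39 ⊕ 63 = 94.
P'[2]: 135 ⊕ 231 ⊕ 102 = 6.
P'[3]: 132 ⊕ 251 ⊕ 236 = 147.
P'[4]: 11 ⊕ 117 ⊕ 129 = 255.

P'[1] = 94, P'[2] = 6, P'[3] = 147, P'[4] = 255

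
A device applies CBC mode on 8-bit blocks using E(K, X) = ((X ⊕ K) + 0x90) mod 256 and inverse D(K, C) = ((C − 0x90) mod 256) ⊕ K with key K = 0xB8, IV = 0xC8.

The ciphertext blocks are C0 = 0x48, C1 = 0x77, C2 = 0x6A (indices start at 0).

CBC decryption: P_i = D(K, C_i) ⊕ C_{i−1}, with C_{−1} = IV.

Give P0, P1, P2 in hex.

P0: D(K, 0x48) = 0x00; 0x00 ⊕ 0xC8 = 0xC8.
P1: D(K, 0x77) = 0x5F; 0x5F ⊕ 0x48 = 0x17.
P2: D(K, 0x6A) = 0x62; 0x62 ⊕ 0x77 = 0x15.

P0 = 0xC8, P1 = 0x17, P2 = 0x15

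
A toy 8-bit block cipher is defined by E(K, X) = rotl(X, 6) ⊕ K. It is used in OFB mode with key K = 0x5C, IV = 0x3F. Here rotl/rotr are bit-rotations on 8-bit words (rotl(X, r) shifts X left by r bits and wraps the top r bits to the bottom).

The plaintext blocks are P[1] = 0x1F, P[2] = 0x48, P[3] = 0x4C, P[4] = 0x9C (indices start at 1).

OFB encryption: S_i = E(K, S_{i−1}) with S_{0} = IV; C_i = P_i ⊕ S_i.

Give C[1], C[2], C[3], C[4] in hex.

C[1] = 0x8C, C[2] = 0xF0, C[3] = 0x3E, C[4] = 0x5C

C[1]: S = E(K, 0x3F) = 0x93; 0x1F ⊕ 0x93 = 0x8C.
C[2]: S = E(K, 0x93) = 0xB8; 0x48 ⊕ 0xB8 = 0xF0.
C[3]: S = E(K, 0xB8) = 0x72; 0x4C ⊕ 0x72 = 0x3E.
C[4]: S = E(K, 0x72) = 0xC0; 0x9C ⊕ 0xC0 = 0x5C.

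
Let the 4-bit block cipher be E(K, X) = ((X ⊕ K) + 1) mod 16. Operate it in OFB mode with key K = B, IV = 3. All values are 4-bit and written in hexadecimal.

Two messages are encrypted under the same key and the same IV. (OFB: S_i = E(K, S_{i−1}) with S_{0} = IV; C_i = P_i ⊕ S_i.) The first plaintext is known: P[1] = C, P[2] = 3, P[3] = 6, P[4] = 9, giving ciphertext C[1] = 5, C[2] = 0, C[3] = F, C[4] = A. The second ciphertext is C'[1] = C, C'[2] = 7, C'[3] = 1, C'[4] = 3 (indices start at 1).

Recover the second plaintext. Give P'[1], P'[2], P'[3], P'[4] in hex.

In OFB with a reused IV, both messages share the same keystream S_i, so C_i ⊕ C'_i = P_i ⊕ P'_i and thus P'_i = P_i ⊕ C_i ⊕ C'_i.
P'[1]: C ⊕ 5 ⊕ C = 5.
P'[2]: 3 ⊕ 0 ⊕ 7 = 4.
P'[3]: 6 ⊕ F ⊕ 1 = 8.
P'[4]: 9 ⊕ A ⊕ 3 = 0.

P'[1] = 5, P'[2] = 4, P'[3] = 8, P'[4] = 0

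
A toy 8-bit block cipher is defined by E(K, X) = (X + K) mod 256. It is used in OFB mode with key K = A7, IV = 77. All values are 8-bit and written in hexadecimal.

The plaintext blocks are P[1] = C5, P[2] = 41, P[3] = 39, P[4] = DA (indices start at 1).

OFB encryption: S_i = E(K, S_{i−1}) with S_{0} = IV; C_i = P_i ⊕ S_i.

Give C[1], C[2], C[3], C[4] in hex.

C[1]: S = E(K, 77) = 1E; C5 ⊕ 1E = DB.
C[2]: S = E(K, 1E) = C5; 41 ⊕ C5 = 84.
C[3]: S = E(K, C5) = 6C; 39 ⊕ 6C = 55.
C[4]: S = E(K, 6C) = 13; DA ⊕ 13 = C9.

C[1] = DB, C[2] = 84, C[3] = 55, C[4] = C9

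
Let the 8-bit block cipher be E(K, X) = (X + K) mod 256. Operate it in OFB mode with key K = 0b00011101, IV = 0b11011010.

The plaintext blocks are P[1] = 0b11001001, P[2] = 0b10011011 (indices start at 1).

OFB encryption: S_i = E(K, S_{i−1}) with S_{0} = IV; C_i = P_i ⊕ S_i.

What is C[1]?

C[1] = 0b00111110

C[1]: S = E(K, 0b11011010) = 0b11110111; 0b11001001 ⊕ 0b11110111 = 0b00111110.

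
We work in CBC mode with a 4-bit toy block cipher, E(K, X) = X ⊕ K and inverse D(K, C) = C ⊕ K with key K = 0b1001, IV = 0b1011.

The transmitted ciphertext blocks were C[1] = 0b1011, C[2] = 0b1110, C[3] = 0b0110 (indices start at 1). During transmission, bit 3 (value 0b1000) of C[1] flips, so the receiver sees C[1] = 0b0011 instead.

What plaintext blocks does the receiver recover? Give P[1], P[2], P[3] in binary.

P[1] = 0b0001, P[2] = 0b0100, P[3] = 0b0001

CBC decryption: P_i = D(K, C_i) ⊕ C_{i−1}, with C_{0} = IV.
Only C[1] changed, to 0b0011. In CBC, a change in C_i garbles P_i and flips the same bit in P_{i+1}. Decrypting the received ciphertext:
P[1]: D(K, 0b0011) = 0b1010; 0b1010 ⊕ 0b1011 = 0b0001.
P[2]: D(K, 0b1110) = 0b0111; 0b0111 ⊕ 0b0011 = 0b0100.
P[3]: D(K, 0b0110) = 0b1111; 0b1111 ⊕ 0b1110 = 0b0001.
Blocks that differ from the original plaintext: P[1], P[2].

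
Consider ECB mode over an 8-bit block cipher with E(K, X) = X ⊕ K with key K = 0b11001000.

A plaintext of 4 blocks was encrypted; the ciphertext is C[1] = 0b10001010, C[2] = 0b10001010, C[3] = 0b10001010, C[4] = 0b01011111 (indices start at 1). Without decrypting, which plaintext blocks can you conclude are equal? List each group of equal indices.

P[1] = P[2] = P[3]

ECB encrypts each block independently with the same key, so equal ciphertext blocks imply equal plaintext blocks.
C[1] = C[2] = C[3] = 0b10001010, so P[1] = P[2] = P[3].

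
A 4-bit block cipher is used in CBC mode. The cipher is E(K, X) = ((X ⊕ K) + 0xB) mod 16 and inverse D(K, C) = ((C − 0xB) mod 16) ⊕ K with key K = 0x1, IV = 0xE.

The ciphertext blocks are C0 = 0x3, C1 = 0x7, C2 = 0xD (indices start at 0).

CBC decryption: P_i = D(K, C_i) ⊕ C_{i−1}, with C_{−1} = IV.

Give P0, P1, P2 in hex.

P0: D(K, 0x3) = 0x9; 0x9 ⊕ 0xE = 0x7.
P1: D(K, 0x7) = 0xD; 0xD ⊕ 0x3 = 0xE.
P2: D(K, 0xD) = 0x3; 0x3 ⊕ 0x7 = 0x4.

P0 = 0x7, P1 = 0xE, P2 = 0x4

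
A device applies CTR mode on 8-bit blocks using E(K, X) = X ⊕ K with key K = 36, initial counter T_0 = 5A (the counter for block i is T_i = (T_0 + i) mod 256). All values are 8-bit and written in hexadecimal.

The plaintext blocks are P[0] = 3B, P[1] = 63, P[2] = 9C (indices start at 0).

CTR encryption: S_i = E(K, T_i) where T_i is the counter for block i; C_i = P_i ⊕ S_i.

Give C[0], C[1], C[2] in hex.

C[0]: T = 5A, S = E(K, T) = 6C; 3B ⊕ 6C = 57.
C[1]: T = 5B, S = E(K, T) = 6D; 63 ⊕ 6D = 0E.
C[2]: T = 5C, S = E(K, T) = 6A; 9C ⊕ 6A = F6.

C[0] = 57, C[1] = 0E, C[2] = F6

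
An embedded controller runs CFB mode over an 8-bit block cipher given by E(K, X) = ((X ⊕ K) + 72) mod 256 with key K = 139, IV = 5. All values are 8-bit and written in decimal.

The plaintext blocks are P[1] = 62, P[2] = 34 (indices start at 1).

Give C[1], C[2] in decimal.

CFB encryption: C_i = P_i ⊕ E(K, C_{i−1}), with C_{0} = IV.
C[1]: E(K, 5) = 214; 62 ⊕ 214 = 232.
C[2]: E(K, 232) = 171; 34 ⊕ 171 = 137.

C[1] = 232, C[2] = 137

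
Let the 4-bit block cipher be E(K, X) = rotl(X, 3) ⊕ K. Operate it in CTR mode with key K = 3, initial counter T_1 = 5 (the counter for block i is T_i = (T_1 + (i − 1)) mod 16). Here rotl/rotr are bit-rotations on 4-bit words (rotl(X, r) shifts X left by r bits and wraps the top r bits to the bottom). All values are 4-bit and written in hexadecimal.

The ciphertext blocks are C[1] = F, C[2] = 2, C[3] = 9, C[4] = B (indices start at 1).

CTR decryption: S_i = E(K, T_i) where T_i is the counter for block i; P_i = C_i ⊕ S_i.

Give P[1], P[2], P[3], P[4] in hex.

P[1]: T = 5, S = E(K, T) = 9; F ⊕ 9 = 6.
P[2]: T = 6, S = E(K, T) = 0; 2 ⊕ 0 = 2.
P[3]: T = 7, S = E(K, T) = 8; 9 ⊕ 8 = 1.
P[4]: T = 8, S = E(K, T) = 7; B ⊕ 7 = C.

P[1] = 6, P[2] = 2, P[3] = 1, P[4] = C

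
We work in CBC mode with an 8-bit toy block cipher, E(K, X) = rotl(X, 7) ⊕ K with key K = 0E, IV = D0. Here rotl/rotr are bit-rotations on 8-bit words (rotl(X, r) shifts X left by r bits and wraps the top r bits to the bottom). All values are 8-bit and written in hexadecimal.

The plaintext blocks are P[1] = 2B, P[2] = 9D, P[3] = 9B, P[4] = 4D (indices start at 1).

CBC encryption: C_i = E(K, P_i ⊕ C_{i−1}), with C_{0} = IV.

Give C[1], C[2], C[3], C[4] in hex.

C[1] = F3, C[2] = 39, C[3] = 5F, C[4] = 07

C[1]: P[1] ⊕ D0 = FB; E(K, FB) = F3.
C[2]: P[2] ⊕ F3 = 6E; E(K, 6E) = 39.
C[3]: P[3] ⊕ 39 = A2; E(K, A2) = 5F.
C[4]: P[4] ⊕ 5F = 12; E(K, 12) = 07.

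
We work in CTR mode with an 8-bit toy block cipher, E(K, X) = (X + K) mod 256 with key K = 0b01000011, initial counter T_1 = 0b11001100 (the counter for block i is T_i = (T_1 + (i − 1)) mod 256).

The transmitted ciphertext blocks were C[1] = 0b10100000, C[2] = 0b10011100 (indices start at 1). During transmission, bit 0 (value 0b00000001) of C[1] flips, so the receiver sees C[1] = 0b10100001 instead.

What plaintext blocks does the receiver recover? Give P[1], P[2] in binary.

P[1] = 0b10101110, P[2] = 0b10001100

CTR decryption: S_i = E(K, T_i) where T_i is the counter for block i; P_i = C_i ⊕ S_i.
Only C[1] changed, to 0b10100001. In CTR, a change in C_i flips the same bit in P_i only; the keystream is unaffected. Decrypting the received ciphertext:
P[1]: T = 0b11001100, S = E(K, T) = 0b00001111; 0b10100001 ⊕ 0b00001111 = 0b10101110.
P[2]: T = 0b11001101, S = E(K, T) = 0b00010000; 0b10011100 ⊕ 0b00010000 = 0b10001100.
Blocks that differ from the original plaintext: P[1].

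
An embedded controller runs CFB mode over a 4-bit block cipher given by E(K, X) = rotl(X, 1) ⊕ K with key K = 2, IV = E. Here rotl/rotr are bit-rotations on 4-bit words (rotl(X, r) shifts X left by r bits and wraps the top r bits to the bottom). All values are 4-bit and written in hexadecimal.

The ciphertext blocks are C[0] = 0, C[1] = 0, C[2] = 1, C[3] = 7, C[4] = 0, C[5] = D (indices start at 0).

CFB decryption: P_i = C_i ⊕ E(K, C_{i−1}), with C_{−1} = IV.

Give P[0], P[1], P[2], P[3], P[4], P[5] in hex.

P[0]: E(K, E) = F; 0 ⊕ F = F.
P[1]: E(K, 0) = 2; 0 ⊕ 2 = 2.
P[2]: E(K, 0) = 2; 1 ⊕ 2 = 3.
P[3]: E(K, 1) = 0; 7 ⊕ 0 = 7.
P[4]: E(K, 7) = C; 0 ⊕ C = C.
P[5]: E(K, 0) = 2; D ⊕ 2 = F.

P[0] = F, P[1] = 2, P[2] = 3, P[3] = 7, P[4] = C, P[5] = F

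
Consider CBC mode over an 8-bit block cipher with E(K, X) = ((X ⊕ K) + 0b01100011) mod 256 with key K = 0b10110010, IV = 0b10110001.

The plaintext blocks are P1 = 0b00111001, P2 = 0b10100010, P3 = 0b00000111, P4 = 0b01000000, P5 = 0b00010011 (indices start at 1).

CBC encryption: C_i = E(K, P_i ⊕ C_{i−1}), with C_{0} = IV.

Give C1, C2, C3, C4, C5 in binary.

C1 = 0b10011101, C2 = 0b11110000, C3 = 0b10101000, C4 = 0b10111101, C5 = 0b01111111

C1: P1 ⊕ 0b10110001 = 0b10001000; E(K, 0b10001000) = 0b10011101.
C2: P2 ⊕ 0b10011101 = 0b00111111; E(K, 0b00111111) = 0b11110000.
C3: P3 ⊕ 0b11110000 = 0b11110111; E(K, 0b11110111) = 0b10101000.
C4: P4 ⊕ 0b10101000 = 0b11101000; E(K, 0b11101000) = 0b10111101.
C5: P5 ⊕ 0b10111101 = 0b10101110; E(K, 0b10101110) = 0b01111111.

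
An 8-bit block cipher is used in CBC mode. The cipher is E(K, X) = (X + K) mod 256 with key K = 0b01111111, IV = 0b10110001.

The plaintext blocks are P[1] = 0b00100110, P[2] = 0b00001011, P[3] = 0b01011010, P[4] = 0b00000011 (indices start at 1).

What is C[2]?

CBC encryption: C_i = E(K, P_i ⊕ C_{i−1}), with C_{0} = IV.
C[1]: P[1] ⊕ 0b10110001 = 0b10010111; E(K, 0b10010111) = 0b00010110.
C[2]: P[2] ⊕ 0b00010110 = 0b00011101; E(K, 0b00011101) = 0b10011100.

C[2] = 0b10011100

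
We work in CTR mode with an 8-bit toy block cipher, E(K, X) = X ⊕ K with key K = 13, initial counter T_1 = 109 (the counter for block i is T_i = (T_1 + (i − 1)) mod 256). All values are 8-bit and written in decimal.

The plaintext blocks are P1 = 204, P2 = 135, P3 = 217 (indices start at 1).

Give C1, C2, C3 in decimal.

CTR encryption: S_i = E(K, T_i) where T_i is the counter for block i; C_i = P_i ⊕ S_i.
C1: T = 109, S = E(K, T) = 96; 204 ⊕ 96 = 172.
C2: T = 110, S = E(K, T) = 99; 135 ⊕ 99 = 228.
C3: T = 111, S = E(K, T) = 98; 217 ⊕ 98 = 187.

C1 = 172, C2 = 228, C3 = 187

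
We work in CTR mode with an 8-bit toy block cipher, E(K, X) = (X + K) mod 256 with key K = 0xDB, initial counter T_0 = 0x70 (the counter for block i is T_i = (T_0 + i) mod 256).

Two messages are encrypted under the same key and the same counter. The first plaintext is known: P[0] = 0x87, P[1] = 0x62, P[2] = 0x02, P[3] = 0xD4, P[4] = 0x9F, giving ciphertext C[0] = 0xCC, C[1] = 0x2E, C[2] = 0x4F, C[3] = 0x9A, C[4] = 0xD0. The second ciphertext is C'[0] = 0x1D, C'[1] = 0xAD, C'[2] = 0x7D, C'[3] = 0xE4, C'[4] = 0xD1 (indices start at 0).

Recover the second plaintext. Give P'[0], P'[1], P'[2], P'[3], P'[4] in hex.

In CTR with a reused counter, both messages share the same keystream S_i, so C_i ⊕ C'_i = P_i ⊕ P'_i and thus P'_i = P_i ⊕ C_i ⊕ C'_i.
P'[0]: 0x87 ⊕ 0xCC ⊕ 0x1D = 0x56.
P'[1]: 0x62 ⊕ 0x2E ⊕ 0xAD = 0xE1.
P'[2]: 0x02 ⊕ 0x4F ⊕ 0x7D = 0x30.
P'[3]: 0xD4 ⊕ 0x9A ⊕ 0xE4 = 0xAA.
P'[4]: 0x9F ⊕ 0xD0 ⊕ 0xD1 = 0x9E.

P'[0] = 0x56, P'[1] = 0xE1, P'[2] = 0x30, P'[3] = 0xAA, P'[4] = 0x9E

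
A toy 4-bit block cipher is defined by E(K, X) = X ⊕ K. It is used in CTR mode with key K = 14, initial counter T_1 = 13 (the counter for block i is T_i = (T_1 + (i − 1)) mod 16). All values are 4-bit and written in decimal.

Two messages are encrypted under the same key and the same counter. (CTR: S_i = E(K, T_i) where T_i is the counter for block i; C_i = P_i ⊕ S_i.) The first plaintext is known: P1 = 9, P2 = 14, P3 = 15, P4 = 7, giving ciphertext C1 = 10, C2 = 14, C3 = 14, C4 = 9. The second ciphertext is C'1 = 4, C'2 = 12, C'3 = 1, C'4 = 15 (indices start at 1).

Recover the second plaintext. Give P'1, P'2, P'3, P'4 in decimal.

In CTR with a reused counter, both messages share the same keystream S_i, so C_i ⊕ C'_i = P_i ⊕ P'_i and thus P'_i = P_i ⊕ C_i ⊕ C'_i.
P'1: 9 ⊕ 10 ⊕ 4 = 7.
P'2: 14 ⊕ 14 ⊕ 12 = 12.
P'3: 15 ⊕ 14 ⊕ 1 = 0.
P'4: 7 ⊕ 9 ⊕ 15 = 1.

P'1 = 7, P'2 = 12, P'3 = 0, P'4 = 1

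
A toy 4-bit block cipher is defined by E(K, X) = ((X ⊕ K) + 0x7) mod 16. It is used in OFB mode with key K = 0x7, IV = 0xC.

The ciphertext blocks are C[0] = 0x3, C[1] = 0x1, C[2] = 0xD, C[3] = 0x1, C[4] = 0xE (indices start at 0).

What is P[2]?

OFB decryption: S_i = E(K, S_{i−1}) with S_{−1} = IV; P_i = C_i ⊕ S_i.
P[0]: S = E(K, 0xC) = 0x2; 0x3 ⊕ 0x2 = 0x1.
P[1]: S = E(K, 0x2) = 0xC; 0x1 ⊕ 0xC = 0xD.
P[2]: S = E(K, 0xC) = 0x2; 0xD ⊕ 0x2 = 0xF.

P[2] = 0xF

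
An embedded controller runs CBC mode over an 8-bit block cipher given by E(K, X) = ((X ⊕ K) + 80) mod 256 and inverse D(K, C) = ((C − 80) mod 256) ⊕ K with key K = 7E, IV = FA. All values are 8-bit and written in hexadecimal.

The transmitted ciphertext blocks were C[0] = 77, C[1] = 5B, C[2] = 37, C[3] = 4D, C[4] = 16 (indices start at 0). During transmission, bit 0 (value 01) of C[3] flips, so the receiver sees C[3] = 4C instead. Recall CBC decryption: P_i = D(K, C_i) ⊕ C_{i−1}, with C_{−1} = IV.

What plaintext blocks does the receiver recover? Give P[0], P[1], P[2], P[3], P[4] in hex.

P[0] = 73, P[1] = D2, P[2] = 92, P[3] = 85, P[4] = A4

Only C[3] changed, to 4C. In CBC, a change in C_i garbles P_i and flips the same bit in P_{i+1}. Decrypting the received ciphertext:
P[0]: D(K, 77) = 89; 89 ⊕ FA = 73.
P[1]: D(K, 5B) = A5; A5 ⊕ 77 = D2.
P[2]: D(K, 37) = C9; C9 ⊕ 5B = 92.
P[3]: D(K, 4C) = B2; B2 ⊕ 37 = 85.
P[4]: D(K, 16) = E8; E8 ⊕ 4C = A4.
Blocks that differ from the original plaintext: P[3], P[4].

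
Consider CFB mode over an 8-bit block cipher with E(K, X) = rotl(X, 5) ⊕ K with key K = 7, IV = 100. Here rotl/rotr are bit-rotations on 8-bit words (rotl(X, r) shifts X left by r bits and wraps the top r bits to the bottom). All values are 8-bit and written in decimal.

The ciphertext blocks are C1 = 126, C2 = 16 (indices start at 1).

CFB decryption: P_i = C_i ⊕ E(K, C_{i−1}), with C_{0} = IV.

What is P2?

P2 = 216

P2: E(K, 126) = 200; 16 ⊕ 200 = 216.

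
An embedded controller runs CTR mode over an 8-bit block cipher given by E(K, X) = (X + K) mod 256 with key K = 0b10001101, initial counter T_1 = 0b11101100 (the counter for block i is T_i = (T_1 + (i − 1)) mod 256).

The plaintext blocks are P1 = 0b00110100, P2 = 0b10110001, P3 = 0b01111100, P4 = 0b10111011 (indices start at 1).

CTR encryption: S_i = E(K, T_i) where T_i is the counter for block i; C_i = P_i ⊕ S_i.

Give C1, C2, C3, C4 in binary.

C1: T = 0b11101100, S = E(K, T) = 0b01111001; 0b00110100 ⊕ 0b01111001 = 0b01001101.
C2: T = 0b11101101, S = E(K, T) = 0b01111010; 0b10110001 ⊕ 0b01111010 = 0b11001011.
C3: T = 0b11101110, S = E(K, T) = 0b01111011; 0b01111100 ⊕ 0b01111011 = 0b00000111.
C4: T = 0b11101111, S = E(K, T) = 0b01111100; 0b10111011 ⊕ 0b01111100 = 0b11000111.

C1 = 0b01001101, C2 = 0b11001011, C3 = 0b00000111, C4 = 0b11000111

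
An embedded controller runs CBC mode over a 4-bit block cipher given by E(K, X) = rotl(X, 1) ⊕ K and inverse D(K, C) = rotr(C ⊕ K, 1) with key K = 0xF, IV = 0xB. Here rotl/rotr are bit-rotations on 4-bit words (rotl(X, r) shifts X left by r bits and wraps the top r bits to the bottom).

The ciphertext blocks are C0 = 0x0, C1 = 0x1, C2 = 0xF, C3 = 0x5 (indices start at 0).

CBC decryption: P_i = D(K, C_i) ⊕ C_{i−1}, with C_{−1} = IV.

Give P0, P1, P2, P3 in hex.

P0 = 0x4, P1 = 0x7, P2 = 0x1, P3 = 0xA

P0: D(K, 0x0) = 0xF; 0xF ⊕ 0xB = 0x4.
P1: D(K, 0x1) = 0x7; 0x7 ⊕ 0x0 = 0x7.
P2: D(K, 0xF) = 0x0; 0x0 ⊕ 0x1 = 0x1.
P3: D(K, 0x5) = 0x5; 0x5 ⊕ 0xF = 0xA.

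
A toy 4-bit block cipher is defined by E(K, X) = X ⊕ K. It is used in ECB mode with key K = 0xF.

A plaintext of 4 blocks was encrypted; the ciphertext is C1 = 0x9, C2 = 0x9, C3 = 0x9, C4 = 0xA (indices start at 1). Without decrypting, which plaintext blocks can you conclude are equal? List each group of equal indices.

P1 = P2 = P3

ECB encrypts each block independently with the same key, so equal ciphertext blocks imply equal plaintext blocks.
C1 = C2 = C3 = 0x9, so P1 = P2 = P3.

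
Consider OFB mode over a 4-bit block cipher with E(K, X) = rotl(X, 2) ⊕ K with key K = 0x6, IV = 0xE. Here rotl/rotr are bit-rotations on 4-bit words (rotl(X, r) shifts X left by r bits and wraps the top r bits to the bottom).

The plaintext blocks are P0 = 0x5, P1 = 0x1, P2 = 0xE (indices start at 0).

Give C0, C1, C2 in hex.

C0 = 0x8, C1 = 0x0, C2 = 0xC

OFB encryption: S_i = E(K, S_{i−1}) with S_{−1} = IV; C_i = P_i ⊕ S_i.
C0: S = E(K, 0xE) = 0xD; 0x5 ⊕ 0xD = 0x8.
C1: S = E(K, 0xD) = 0x1; 0x1 ⊕ 0x1 = 0x0.
C2: S = E(K, 0x1) = 0x2; 0xE ⊕ 0x2 = 0xC.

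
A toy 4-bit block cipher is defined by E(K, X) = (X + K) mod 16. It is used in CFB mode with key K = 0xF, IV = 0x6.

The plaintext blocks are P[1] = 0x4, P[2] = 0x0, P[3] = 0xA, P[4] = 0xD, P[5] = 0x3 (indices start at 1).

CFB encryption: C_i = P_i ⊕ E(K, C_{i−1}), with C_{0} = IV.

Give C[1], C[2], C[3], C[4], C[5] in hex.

C[1] = 0x1, C[2] = 0x0, C[3] = 0x5, C[4] = 0x9, C[5] = 0xB

C[1]: E(K, 0x6) = 0x5; 0x4 ⊕ 0x5 = 0x1.
C[2]: E(K, 0x1) = 0x0; 0x0 ⊕ 0x0 = 0x0.
C[3]: E(K, 0x0) = 0xF; 0xA ⊕ 0xF = 0x5.
C[4]: E(K, 0x5) = 0x4; 0xD ⊕ 0x4 = 0x9.
C[5]: E(K, 0x9) = 0x8; 0x3 ⊕ 0x8 = 0xB.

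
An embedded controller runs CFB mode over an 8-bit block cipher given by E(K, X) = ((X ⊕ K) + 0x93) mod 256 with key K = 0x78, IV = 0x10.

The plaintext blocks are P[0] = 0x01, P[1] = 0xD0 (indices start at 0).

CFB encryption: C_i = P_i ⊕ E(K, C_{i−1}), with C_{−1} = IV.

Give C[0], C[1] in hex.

C[0] = 0xFA, C[1] = 0xC5

C[0]: E(K, 0x10) = 0xFB; 0x01 ⊕ 0xFB = 0xFA.
C[1]: E(K, 0xFA) = 0x15; 0xD0 ⊕ 0x15 = 0xC5.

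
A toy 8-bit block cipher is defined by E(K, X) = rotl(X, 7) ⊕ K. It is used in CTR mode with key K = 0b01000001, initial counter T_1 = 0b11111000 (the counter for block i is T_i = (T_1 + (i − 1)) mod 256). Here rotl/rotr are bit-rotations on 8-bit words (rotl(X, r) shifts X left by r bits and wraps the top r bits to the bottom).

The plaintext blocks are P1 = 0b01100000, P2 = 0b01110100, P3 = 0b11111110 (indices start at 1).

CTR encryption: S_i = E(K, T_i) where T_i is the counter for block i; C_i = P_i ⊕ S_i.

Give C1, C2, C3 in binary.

C1: T = 0b11111000, S = E(K, T) = 0b00111101; 0b01100000 ⊕ 0b00111101 = 0b01011101.
C2: T = 0b11111001, S = E(K, T) = 0b10111101; 0b01110100 ⊕ 0b10111101 = 0b11001001.
C3: T = 0b11111010, S = E(K, T) = 0b00111100; 0b11111110 ⊕ 0b00111100 = 0b11000010.

C1 = 0b01011101, C2 = 0b11001001, C3 = 0b11000010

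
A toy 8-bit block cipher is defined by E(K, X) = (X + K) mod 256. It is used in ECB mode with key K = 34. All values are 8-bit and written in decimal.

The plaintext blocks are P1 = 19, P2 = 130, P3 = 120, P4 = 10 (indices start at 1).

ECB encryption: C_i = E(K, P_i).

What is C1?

C1: E(K, 19) = 53.

C1 = 53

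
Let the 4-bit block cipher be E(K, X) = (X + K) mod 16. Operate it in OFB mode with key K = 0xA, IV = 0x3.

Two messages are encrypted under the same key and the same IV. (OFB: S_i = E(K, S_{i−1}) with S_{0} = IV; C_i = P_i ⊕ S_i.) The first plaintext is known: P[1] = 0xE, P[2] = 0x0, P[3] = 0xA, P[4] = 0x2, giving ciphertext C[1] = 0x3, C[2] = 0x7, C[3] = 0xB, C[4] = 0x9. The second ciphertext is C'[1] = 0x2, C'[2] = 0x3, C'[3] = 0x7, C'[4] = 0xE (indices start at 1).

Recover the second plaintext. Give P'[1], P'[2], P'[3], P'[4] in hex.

In OFB with a reused IV, both messages share the same keystream S_i, so C_i ⊕ C'_i = P_i ⊕ P'_i and thus P'_i = P_i ⊕ C_i ⊕ C'_i.
P'[1]: 0xE ⊕ 0x3 ⊕ 0x2 = 0xF.
P'[2]: 0x0 ⊕ 0x7 ⊕ 0x3 = 0x4.
P'[3]: 0xA ⊕ 0xB ⊕ 0x7 = 0x6.
P'[4]: 0x2 ⊕ 0x9 ⊕ 0xE = 0x5.

P'[1] = 0xF, P'[2] = 0x4, P'[3] = 0x6, P'[4] = 0x5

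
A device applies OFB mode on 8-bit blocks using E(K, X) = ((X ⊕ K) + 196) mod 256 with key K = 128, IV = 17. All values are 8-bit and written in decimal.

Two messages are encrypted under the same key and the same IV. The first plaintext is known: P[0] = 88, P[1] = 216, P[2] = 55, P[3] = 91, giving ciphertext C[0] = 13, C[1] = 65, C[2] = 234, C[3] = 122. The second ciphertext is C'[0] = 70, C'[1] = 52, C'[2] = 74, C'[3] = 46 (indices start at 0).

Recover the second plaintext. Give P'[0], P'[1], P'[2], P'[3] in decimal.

P'[0] = 19, P'[1] = 173, P'[2] = 151, P'[3] = 15

In OFB with a reused IV, both messages share the same keystream S_i, so C_i ⊕ C'_i = P_i ⊕ P'_i and thus P'_i = P_i ⊕ C_i ⊕ C'_i.
P'[0]: 88 ⊕ 13 ⊕ 70 = 19.
P'[1]: 216 ⊕ 65 ⊕ 52 = 173.
P'[2]: 55 ⊕ 234 ⊕ 74 = 151.
P'[3]: 91 ⊕ 122 ⊕ 46 = 15.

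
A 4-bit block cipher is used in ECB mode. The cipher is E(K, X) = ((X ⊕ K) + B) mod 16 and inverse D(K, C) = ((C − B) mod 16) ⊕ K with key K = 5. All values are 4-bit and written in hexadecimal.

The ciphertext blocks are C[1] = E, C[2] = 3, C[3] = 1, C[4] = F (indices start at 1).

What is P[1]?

P[1] = 6

ECB decryption: P_i = D(K, C_i).
P[1]: D(K, E) = 6.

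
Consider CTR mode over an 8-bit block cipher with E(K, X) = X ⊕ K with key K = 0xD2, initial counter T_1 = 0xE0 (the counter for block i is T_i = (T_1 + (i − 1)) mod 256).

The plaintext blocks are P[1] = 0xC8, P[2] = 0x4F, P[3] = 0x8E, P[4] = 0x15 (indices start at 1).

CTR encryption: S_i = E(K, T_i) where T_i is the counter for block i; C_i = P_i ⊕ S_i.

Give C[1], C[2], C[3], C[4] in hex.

C[1]: T = 0xE0, S = E(K, T) = 0x32; 0xC8 ⊕ 0x32 = 0xFA.
C[2]: T = 0xE1, S = E(K, T) = 0x33; 0x4F ⊕ 0x33 = 0x7C.
C[3]: T = 0xE2, S = E(K, T) = 0x30; 0x8E ⊕ 0x30 = 0xBE.
C[4]: T = 0xE3, S = E(K, T) = 0x31; 0x15 ⊕ 0x31 = 0x24.

C[1] = 0xFA, C[2] = 0x7C, C[3] = 0xBE, C[4] = 0x24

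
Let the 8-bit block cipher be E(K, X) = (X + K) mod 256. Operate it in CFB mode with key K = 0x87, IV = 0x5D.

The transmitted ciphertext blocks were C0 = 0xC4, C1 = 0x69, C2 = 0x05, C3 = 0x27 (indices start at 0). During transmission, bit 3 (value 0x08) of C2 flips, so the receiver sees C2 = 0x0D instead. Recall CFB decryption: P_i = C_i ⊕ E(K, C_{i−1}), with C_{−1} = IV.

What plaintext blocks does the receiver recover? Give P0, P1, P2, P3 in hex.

Only C2 changed, to 0x0D. In CFB, a change in C_i flips the same bit in P_i and garbles P_{i+1}. Decrypting the received ciphertext:
P0: E(K, 0x5D) = 0xE4; 0xC4 ⊕ 0xE4 = 0x20.
P1: E(K, 0xC4) = 0x4B; 0x69 ⊕ 0x4B = 0x22.
P2: E(K, 0x69) = 0xF0; 0x0D ⊕ 0xF0 = 0xFD.
P3: E(K, 0x0D) = 0x94; 0x27 ⊕ 0x94 = 0xB3.
Blocks that differ from the original plaintext: P2, P3.

P0 = 0x20, P1 = 0x22, P2 = 0xFD, P3 = 0xB3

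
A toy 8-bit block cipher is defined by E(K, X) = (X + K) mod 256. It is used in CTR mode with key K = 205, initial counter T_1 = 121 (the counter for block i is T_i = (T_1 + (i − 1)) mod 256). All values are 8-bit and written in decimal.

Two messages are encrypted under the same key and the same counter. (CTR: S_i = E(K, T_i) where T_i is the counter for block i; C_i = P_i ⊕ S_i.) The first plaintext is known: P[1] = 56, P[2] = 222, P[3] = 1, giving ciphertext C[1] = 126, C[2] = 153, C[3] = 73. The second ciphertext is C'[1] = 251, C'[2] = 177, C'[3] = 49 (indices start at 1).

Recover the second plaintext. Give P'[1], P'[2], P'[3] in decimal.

In CTR with a reused counter, both messages share the same keystream S_i, so C_i ⊕ C'_i = P_i ⊕ P'_i and thus P'_i = P_i ⊕ C_i ⊕ C'_i.
P'[1]: 56 ⊕ 126 ⊕ 251 = 189.
P'[2]: 222 ⊕ 153 ⊕ 177 = 246.
P'[3]: 1 ⊕ 73 ⊕ 49 = 121.

P'[1] = 189, P'[2] = 246, P'[3] = 121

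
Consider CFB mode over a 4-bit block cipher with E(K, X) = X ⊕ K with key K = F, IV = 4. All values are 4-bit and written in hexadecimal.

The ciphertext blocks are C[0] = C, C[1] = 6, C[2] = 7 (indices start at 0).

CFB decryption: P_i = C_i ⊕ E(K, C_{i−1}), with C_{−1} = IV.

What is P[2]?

P[2] = E

P[2]: E(K, 6) = 9; 7 ⊕ 9 = E.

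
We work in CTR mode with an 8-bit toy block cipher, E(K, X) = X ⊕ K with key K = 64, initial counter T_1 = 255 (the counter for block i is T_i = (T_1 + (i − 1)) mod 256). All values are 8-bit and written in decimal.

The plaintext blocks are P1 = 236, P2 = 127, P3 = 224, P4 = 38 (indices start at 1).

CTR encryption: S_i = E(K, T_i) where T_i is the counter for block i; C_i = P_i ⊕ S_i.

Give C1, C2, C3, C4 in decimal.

C1: T = 255, S = E(K, T) = 191; 236 ⊕ 191 = 83.
C2: T = 0, S = E(K, T) = 64; 127 ⊕ 64 = 63.
C3: T = 1, S = E(K, T) = 65; 224 ⊕ 65 = 161.
C4: T = 2, S = E(K, T) = 66; 38 ⊕ 66 = 100.

C1 = 83, C2 = 63, C3 = 161, C4 = 100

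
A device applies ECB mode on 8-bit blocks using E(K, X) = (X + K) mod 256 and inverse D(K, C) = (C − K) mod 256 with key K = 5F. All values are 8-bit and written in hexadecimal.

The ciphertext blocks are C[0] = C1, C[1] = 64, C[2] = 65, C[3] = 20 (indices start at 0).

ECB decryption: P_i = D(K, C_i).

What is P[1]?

P[1]: D(K, 64) = 05.

P[1] = 05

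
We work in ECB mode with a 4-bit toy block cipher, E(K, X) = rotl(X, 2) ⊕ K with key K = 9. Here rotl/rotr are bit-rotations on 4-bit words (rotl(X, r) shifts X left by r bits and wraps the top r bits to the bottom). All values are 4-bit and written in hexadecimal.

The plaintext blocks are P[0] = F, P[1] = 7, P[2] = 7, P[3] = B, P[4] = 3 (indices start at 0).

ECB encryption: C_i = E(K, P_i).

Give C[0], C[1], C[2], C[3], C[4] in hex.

C[0] = 6, C[1] = 4, C[2] = 4, C[3] = 7, C[4] = 5

C[0]: E(K, F) = 6.
C[1]: E(K, 7) = 4.
C[2]: E(K, 7) = 4.
C[3]: E(K, B) = 7.
C[4]: E(K, 3) = 5.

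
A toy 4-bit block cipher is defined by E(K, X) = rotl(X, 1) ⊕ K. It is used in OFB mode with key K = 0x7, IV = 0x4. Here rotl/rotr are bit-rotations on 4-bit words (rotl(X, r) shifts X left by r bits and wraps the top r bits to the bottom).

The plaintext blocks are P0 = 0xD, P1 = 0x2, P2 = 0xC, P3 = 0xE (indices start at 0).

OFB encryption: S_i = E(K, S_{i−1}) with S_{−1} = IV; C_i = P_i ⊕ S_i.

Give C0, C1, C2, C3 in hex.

C0: S = E(K, 0x4) = 0xF; 0xD ⊕ 0xF = 0x2.
C1: S = E(K, 0xF) = 0x8; 0x2 ⊕ 0x8 = 0xA.
C2: S = E(K, 0x8) = 0x6; 0xC ⊕ 0x6 = 0xA.
C3: S = E(K, 0x6) = 0xB; 0xE ⊕ 0xB = 0x5.

C0 = 0x2, C1 = 0xA, C2 = 0xA, C3 = 0x5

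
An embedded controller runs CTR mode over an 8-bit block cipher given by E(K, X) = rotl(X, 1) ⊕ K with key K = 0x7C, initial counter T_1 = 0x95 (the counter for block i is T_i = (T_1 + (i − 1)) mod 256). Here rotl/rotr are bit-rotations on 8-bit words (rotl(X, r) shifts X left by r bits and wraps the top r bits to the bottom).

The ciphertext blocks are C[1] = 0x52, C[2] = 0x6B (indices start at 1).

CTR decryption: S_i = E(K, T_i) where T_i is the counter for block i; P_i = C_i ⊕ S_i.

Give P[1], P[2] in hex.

P[1]: T = 0x95, S = E(K, T) = 0x57; 0x52 ⊕ 0x57 = 0x05.
P[2]: T = 0x96, S = E(K, T) = 0x51; 0x6B ⊕ 0x51 = 0x3A.

P[1] = 0x05, P[2] = 0x3A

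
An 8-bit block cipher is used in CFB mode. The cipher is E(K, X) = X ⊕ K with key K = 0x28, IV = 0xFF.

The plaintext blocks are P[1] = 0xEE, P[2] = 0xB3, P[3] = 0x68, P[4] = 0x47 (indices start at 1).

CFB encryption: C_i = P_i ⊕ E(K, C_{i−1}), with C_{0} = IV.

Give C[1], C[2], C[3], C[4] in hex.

C[1] = 0x39, C[2] = 0xA2, C[3] = 0xE2, C[4] = 0x8D

C[1]: E(K, 0xFF) = 0xD7; 0xEE ⊕ 0xD7 = 0x39.
C[2]: E(K, 0x39) = 0x11; 0xB3 ⊕ 0x11 = 0xA2.
C[3]: E(K, 0xA2) = 0x8A; 0x68 ⊕ 0x8A = 0xE2.
C[4]: E(K, 0xE2) = 0xCA; 0x47 ⊕ 0xCA = 0x8D.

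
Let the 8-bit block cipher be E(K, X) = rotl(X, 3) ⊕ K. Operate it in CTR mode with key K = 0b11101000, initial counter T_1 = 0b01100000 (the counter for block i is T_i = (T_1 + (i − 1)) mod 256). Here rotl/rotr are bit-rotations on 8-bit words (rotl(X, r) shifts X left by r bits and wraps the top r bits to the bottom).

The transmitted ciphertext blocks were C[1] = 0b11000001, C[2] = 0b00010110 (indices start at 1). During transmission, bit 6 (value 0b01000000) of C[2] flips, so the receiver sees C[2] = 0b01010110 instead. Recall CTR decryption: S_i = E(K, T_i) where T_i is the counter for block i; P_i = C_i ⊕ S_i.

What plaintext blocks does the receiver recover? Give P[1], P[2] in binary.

P[1] = 0b00101010, P[2] = 0b10110101

Only C[2] changed, to 0b01010110. In CTR, a change in C_i flips the same bit in P_i only; the keystream is unaffected. Decrypting the received ciphertext:
P[1]: T = 0b01100000, S = E(K, T) = 0b11101011; 0b11000001 ⊕ 0b11101011 = 0b00101010.
P[2]: T = 0b01100001, S = E(K, T) = 0b11100011; 0b01010110 ⊕ 0b11100011 = 0b10110101.
Blocks that differ from the original plaintext: P[2].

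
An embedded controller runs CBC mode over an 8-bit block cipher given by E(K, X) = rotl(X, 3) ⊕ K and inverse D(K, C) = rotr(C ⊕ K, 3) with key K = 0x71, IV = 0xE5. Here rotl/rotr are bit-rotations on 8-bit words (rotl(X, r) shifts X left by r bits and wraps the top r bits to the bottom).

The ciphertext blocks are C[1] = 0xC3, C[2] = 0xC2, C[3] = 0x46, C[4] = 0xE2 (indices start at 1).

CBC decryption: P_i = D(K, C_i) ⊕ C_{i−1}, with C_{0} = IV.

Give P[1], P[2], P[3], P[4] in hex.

P[1] = 0xB3, P[2] = 0xB5, P[3] = 0x24, P[4] = 0x34

P[1]: D(K, 0xC3) = 0x56; 0x56 ⊕ 0xE5 = 0xB3.
P[2]: D(K, 0xC2) = 0x76; 0x76 ⊕ 0xC3 = 0xB5.
P[3]: D(K, 0x46) = 0xE6; 0xE6 ⊕ 0xC2 = 0x24.
P[4]: D(K, 0xE2) = 0x72; 0x72 ⊕ 0x46 = 0x34.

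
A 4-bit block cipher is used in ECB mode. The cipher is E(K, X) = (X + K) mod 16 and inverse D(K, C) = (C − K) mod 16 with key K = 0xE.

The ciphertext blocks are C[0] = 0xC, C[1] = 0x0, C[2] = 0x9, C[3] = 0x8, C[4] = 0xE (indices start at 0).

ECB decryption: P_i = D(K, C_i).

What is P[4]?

P[4]: D(K, 0xE) = 0x0.

P[4] = 0x0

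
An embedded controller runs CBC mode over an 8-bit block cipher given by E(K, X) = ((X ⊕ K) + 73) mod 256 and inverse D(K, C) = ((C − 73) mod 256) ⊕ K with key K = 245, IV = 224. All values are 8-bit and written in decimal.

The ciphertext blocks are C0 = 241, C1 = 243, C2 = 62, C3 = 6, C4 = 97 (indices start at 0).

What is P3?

CBC decryption: P_i = D(K, C_i) ⊕ C_{i−1}, with C_{−1} = IV.
P3: D(K, 6) = 72; 72 ⊕ 62 = 118.

P3 = 118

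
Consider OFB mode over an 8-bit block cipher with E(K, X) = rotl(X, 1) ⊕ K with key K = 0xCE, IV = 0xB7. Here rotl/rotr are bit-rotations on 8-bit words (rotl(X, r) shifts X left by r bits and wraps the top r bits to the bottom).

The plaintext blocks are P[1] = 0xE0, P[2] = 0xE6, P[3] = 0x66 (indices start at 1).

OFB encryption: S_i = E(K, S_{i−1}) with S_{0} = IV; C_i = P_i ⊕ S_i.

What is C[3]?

C[3] = 0xB3

C[1]: S = E(K, 0xB7) = 0xA1; 0xE0 ⊕ 0xA1 = 0x41.
C[2]: S = E(K, 0xA1) = 0x8D; 0xE6 ⊕ 0x8D = 0x6B.
C[3]: S = E(K, 0x8D) = 0xD5; 0x66 ⊕ 0xD5 = 0xB3.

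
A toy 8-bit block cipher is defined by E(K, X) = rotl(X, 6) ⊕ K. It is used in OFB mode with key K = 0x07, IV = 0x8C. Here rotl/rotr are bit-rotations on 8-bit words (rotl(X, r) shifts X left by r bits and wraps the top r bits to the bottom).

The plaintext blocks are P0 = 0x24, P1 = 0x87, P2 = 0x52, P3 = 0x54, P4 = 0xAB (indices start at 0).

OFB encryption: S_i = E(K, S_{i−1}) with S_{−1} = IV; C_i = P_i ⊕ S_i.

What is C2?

C0: S = E(K, 0x8C) = 0x24; 0x24 ⊕ 0x24 = 0x00.
C1: S = E(K, 0x24) = 0x0E; 0x87 ⊕ 0x0E = 0x89.
C2: S = E(K, 0x0E) = 0x84; 0x52 ⊕ 0x84 = 0xD6.

C2 = 0xD6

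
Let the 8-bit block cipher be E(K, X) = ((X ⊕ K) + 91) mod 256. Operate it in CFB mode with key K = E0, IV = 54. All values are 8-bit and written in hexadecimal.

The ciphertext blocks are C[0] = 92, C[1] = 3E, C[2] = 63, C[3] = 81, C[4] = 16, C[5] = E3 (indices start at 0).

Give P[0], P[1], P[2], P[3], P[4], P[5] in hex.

P[0] = D7, P[1] = 3D, P[2] = 0C, P[3] = 95, P[4] = E4, P[5] = 64

CFB decryption: P_i = C_i ⊕ E(K, C_{i−1}), with C_{−1} = IV.
P[0]: E(K, 54) = 45; 92 ⊕ 45 = D7.
P[1]: E(K, 92) = 03; 3E ⊕ 03 = 3D.
P[2]: E(K, 3E) = 6F; 63 ⊕ 6F = 0C.
P[3]: E(K, 63) = 14; 81 ⊕ 14 = 95.
P[4]: E(K, 81) = F2; 16 ⊕ F2 = E4.
P[5]: E(K, 16) = 87; E3 ⊕ 87 = 64.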